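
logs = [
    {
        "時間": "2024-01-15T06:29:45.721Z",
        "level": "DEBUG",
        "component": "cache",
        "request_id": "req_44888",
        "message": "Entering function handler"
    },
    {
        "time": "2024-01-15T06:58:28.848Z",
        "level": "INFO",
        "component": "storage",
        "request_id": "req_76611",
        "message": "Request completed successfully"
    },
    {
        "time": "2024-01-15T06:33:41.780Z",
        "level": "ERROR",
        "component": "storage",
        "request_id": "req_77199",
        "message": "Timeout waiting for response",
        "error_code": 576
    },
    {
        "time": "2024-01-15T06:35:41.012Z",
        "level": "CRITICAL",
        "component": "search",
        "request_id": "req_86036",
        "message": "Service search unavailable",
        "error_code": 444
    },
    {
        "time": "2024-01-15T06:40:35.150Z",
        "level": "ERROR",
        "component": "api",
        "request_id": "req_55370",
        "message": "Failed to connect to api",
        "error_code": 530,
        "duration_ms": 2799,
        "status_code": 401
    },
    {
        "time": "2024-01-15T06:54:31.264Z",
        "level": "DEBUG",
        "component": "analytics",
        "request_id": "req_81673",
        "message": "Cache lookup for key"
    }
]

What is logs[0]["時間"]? "2024-01-15T06:29:45.721Z"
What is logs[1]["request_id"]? "req_76611"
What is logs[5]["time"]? "2024-01-15T06:54:31.264Z"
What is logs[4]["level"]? "ERROR"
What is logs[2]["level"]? "ERROR"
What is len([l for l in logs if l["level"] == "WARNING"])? 0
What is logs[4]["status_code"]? 401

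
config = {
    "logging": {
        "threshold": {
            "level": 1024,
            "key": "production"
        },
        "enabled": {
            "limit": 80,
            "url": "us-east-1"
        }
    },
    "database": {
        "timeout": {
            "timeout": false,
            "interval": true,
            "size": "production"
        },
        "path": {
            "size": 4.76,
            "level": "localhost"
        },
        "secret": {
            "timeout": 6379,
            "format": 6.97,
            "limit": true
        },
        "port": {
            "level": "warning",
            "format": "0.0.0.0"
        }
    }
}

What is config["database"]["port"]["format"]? "0.0.0.0"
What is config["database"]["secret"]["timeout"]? 6379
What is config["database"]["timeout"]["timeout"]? False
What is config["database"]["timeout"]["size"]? "production"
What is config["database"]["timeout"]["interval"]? True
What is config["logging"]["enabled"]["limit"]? 80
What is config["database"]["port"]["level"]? "warning"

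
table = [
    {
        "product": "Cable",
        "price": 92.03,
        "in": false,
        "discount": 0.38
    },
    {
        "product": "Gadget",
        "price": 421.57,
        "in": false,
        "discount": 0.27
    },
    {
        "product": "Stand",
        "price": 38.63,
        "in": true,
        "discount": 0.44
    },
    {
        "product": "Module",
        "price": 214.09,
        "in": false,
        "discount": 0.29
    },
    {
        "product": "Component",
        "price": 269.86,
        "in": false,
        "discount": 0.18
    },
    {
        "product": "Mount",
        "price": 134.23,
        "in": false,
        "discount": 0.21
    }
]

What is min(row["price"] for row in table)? 38.63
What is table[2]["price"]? 38.63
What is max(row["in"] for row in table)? True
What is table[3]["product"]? "Module"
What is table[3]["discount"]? 0.29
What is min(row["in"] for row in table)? False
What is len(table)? 6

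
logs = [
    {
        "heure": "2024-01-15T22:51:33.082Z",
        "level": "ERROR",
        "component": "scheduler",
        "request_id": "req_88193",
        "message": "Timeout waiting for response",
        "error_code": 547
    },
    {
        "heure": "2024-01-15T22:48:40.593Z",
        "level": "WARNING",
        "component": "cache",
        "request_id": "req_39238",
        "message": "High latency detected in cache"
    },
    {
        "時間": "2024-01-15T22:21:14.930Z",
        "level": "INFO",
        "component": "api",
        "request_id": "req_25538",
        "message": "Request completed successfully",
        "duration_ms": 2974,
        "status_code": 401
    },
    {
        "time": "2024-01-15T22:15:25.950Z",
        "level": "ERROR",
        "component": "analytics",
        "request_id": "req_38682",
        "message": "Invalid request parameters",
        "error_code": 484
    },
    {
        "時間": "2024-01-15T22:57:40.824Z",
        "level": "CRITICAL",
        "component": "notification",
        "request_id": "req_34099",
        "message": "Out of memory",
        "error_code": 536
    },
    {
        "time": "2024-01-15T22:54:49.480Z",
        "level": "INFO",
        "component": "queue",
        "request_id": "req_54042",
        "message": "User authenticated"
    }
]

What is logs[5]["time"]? "2024-01-15T22:54:49.480Z"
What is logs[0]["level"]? "ERROR"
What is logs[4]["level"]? "CRITICAL"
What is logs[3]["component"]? "analytics"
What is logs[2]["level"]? "INFO"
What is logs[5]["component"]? "queue"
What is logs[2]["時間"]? "2024-01-15T22:21:14.930Z"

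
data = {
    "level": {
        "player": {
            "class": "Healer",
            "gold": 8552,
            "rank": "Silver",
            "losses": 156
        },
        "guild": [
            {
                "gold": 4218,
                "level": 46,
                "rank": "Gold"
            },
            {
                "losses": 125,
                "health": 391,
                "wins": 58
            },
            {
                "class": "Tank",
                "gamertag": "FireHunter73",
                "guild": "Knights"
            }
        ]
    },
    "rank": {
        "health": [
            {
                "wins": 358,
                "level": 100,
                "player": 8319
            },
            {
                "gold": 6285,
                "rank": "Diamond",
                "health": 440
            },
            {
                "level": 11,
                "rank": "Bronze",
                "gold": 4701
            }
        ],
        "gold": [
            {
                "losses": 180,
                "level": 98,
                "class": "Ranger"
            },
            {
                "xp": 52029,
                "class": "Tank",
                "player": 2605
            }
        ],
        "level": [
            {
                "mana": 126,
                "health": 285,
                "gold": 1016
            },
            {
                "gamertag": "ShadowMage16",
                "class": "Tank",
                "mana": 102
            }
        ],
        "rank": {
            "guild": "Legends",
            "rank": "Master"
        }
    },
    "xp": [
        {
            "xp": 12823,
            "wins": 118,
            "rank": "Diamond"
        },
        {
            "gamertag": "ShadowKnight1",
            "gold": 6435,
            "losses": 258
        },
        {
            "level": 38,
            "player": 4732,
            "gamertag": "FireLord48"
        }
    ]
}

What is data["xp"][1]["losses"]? 258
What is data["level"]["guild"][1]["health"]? 391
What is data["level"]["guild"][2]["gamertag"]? "FireHunter73"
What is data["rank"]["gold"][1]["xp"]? 52029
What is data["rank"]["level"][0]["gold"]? 1016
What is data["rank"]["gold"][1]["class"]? "Tank"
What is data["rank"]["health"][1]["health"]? 440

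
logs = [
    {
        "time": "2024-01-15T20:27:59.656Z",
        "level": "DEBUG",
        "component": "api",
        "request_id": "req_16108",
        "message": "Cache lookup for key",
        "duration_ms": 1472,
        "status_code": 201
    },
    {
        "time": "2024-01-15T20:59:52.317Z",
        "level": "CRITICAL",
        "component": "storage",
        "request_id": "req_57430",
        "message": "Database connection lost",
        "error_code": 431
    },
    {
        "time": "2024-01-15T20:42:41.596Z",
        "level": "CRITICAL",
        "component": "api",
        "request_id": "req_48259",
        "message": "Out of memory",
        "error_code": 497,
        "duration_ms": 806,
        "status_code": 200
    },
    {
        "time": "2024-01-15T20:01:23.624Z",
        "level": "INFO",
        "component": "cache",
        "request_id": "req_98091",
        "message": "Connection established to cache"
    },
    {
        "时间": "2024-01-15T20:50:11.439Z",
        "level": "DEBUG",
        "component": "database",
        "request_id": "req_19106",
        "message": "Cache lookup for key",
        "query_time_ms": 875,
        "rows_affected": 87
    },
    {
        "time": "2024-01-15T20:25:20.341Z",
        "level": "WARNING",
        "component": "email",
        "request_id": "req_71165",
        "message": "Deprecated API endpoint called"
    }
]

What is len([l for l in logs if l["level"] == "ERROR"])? 0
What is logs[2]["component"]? "api"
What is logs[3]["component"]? "cache"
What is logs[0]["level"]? "DEBUG"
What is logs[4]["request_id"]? "req_19106"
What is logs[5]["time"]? "2024-01-15T20:25:20.341Z"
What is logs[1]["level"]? "CRITICAL"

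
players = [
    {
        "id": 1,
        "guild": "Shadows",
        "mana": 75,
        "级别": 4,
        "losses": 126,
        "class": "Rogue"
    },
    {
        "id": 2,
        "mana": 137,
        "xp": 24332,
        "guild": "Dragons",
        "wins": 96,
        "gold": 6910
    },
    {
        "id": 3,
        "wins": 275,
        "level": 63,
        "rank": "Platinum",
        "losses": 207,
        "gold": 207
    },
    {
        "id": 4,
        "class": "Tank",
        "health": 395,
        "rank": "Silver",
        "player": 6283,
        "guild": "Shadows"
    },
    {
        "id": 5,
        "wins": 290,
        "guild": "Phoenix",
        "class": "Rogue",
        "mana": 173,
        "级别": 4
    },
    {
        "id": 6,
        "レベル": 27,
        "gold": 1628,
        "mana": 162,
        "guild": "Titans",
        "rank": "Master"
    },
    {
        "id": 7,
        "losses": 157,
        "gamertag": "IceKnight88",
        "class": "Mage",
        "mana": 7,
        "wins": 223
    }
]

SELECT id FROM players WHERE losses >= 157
[3, 7]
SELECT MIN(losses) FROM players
126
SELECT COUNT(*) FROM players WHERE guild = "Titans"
1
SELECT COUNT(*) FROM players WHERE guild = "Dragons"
1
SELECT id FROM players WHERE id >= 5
[5, 6, 7]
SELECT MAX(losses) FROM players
207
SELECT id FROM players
[1, 2, 3, 4, 5, 6, 7]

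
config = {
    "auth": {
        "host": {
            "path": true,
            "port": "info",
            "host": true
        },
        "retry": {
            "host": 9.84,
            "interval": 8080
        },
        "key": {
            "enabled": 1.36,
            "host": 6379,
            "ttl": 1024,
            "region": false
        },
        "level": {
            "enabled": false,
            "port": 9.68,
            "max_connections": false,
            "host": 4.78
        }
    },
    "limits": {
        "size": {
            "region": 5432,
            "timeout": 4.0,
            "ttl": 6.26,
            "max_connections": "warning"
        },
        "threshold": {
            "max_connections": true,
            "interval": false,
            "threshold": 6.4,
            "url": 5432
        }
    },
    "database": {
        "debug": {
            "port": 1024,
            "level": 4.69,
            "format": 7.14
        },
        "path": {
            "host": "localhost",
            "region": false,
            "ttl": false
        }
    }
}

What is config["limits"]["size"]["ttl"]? 6.26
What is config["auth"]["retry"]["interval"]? 8080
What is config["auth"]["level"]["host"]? 4.78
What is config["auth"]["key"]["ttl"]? 1024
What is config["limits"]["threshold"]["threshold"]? 6.4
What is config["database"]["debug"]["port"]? 1024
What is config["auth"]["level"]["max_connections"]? False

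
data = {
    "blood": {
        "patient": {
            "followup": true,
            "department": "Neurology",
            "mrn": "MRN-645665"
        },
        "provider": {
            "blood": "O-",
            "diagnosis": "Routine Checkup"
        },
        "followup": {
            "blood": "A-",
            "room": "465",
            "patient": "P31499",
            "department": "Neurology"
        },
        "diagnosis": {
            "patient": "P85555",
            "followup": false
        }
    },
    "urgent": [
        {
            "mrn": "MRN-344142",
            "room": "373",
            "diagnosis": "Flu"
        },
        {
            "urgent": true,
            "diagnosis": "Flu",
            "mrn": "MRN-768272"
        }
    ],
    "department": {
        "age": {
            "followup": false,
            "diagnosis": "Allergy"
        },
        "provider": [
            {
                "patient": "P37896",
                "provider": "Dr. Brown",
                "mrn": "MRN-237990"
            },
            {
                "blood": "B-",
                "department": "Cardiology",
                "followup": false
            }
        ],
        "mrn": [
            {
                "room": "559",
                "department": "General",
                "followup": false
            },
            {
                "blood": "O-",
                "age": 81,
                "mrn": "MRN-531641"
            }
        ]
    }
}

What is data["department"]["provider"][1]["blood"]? "B-"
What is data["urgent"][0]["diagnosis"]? "Flu"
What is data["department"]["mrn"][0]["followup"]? False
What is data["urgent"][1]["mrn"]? "MRN-768272"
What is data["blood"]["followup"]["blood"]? "A-"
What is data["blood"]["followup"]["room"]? "465"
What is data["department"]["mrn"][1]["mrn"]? "MRN-531641"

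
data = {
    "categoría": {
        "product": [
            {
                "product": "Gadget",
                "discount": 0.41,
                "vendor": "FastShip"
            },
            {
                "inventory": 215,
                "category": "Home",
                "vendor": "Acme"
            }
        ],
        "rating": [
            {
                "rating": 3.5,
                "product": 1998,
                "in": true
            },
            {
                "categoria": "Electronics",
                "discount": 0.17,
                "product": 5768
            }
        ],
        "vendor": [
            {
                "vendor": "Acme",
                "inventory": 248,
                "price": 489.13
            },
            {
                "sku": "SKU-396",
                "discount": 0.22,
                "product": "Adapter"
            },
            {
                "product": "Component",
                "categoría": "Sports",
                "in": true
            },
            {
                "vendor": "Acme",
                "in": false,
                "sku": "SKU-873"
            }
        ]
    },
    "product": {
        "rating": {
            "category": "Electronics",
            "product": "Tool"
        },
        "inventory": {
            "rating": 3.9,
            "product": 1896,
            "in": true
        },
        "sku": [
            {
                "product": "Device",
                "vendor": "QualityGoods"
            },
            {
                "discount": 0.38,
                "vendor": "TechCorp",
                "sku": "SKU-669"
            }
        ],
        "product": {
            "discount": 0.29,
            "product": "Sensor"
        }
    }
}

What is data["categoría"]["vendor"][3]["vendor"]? "Acme"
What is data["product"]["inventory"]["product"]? 1896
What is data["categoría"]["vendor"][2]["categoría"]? "Sports"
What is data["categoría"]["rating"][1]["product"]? 5768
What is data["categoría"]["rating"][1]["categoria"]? "Electronics"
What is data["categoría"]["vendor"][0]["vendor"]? "Acme"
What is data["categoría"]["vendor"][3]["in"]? False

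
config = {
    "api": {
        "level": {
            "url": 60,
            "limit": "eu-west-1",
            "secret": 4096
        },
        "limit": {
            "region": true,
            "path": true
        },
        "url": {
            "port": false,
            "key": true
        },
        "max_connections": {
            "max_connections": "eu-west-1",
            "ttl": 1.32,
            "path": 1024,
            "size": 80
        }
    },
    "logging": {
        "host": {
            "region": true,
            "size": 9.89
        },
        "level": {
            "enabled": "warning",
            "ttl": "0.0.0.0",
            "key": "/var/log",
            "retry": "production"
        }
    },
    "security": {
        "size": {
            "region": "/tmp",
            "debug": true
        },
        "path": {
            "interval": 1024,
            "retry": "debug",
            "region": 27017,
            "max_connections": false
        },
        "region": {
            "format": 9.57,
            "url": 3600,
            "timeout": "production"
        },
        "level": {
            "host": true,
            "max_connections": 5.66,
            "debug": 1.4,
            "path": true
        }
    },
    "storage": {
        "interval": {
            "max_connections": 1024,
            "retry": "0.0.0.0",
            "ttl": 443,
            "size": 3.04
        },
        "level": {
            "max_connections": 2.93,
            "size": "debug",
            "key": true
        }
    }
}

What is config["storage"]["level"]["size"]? "debug"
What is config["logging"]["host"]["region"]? True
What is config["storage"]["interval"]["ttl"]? 443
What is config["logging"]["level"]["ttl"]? "0.0.0.0"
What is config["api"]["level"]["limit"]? "eu-west-1"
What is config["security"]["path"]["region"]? 27017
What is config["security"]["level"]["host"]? True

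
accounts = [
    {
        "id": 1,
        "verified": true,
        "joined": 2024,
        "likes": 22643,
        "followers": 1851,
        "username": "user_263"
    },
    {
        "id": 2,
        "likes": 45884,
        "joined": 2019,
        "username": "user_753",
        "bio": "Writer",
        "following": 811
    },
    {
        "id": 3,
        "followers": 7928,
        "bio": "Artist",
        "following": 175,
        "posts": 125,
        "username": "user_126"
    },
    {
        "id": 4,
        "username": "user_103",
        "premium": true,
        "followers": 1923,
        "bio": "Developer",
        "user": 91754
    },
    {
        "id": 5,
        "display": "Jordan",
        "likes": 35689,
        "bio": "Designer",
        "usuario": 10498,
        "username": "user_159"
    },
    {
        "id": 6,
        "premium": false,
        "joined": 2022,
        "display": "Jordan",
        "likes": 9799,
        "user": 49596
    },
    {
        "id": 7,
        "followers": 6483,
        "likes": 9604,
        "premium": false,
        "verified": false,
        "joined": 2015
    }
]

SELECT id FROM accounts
[1, 2, 3, 4, 5, 6, 7]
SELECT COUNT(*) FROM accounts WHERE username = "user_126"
1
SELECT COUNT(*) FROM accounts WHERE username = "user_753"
1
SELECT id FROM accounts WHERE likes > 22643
[2, 5]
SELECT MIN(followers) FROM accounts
1851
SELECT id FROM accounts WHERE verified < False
[]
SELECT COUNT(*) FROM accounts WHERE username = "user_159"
1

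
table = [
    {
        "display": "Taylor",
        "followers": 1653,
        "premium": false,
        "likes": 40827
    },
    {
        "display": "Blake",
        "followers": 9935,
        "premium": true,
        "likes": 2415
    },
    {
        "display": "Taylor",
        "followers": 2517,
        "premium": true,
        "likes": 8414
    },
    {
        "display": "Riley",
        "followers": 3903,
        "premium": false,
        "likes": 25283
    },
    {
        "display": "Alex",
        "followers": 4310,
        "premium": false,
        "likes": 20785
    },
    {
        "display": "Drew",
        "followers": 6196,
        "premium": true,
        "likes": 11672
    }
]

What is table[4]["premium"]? False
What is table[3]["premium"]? False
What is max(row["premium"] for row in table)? True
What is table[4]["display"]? "Alex"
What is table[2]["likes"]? 8414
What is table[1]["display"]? "Blake"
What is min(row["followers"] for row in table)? 1653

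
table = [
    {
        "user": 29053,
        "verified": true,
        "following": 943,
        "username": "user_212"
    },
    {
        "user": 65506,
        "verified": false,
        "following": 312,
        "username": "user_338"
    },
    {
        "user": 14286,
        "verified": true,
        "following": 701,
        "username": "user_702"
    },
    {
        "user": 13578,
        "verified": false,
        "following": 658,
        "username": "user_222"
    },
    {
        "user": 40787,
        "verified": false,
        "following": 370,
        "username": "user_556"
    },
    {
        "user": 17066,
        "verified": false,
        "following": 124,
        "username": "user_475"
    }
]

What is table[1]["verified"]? False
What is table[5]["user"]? 17066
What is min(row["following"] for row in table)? 124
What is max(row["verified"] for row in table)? True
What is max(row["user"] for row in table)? 65506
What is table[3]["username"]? "user_222"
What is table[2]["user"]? 14286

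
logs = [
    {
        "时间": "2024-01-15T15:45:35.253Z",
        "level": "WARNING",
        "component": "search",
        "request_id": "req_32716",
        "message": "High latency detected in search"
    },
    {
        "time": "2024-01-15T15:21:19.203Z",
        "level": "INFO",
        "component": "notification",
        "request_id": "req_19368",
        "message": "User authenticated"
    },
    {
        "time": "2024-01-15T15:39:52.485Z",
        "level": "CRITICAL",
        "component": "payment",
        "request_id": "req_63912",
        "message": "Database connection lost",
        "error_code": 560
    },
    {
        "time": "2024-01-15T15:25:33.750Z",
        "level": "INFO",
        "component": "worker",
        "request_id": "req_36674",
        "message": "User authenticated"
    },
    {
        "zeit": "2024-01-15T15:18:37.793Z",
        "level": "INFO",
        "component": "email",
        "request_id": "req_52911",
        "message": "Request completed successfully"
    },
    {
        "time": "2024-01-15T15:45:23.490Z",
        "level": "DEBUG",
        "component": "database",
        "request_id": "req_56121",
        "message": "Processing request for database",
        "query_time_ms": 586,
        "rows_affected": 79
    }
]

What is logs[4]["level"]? "INFO"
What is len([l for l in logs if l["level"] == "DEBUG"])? 1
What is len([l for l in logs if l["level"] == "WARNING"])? 1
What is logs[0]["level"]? "WARNING"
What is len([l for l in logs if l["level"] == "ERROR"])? 0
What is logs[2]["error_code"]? 560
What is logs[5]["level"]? "DEBUG"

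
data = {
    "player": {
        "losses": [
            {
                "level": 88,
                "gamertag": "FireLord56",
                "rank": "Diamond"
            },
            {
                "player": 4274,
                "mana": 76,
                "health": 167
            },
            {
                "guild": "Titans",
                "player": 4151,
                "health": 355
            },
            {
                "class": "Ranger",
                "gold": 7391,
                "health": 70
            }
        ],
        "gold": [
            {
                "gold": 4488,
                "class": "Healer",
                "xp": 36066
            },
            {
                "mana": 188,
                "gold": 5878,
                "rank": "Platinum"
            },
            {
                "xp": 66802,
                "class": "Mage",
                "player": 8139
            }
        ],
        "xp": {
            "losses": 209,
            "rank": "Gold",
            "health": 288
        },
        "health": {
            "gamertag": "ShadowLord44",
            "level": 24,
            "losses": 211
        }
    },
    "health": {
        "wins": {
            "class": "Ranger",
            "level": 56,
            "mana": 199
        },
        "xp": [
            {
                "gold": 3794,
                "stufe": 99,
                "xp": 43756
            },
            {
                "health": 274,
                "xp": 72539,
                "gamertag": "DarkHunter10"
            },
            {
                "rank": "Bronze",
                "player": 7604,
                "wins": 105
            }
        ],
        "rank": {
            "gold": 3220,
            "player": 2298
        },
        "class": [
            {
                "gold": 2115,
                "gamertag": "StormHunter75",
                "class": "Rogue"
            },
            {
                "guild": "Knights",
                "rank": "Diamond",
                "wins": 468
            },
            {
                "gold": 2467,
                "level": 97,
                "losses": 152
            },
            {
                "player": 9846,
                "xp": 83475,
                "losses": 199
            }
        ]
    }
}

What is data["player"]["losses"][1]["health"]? 167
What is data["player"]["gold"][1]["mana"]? 188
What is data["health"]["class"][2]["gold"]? 2467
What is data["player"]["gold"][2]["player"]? 8139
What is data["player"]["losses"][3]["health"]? 70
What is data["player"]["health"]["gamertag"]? "ShadowLord44"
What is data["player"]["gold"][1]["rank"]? "Platinum"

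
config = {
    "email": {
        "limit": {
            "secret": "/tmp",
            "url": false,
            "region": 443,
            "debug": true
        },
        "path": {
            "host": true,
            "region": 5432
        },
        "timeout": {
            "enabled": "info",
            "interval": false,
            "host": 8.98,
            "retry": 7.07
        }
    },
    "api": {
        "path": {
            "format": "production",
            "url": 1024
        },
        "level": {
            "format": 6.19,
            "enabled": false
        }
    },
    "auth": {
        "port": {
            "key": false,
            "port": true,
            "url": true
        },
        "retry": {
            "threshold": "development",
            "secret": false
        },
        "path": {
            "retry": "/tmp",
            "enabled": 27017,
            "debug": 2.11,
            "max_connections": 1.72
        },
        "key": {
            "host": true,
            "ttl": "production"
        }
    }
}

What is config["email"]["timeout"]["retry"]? 7.07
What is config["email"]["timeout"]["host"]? 8.98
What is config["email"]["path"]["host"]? True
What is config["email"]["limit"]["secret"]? "/tmp"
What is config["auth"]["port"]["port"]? True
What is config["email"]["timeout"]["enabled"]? "info"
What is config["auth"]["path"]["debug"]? 2.11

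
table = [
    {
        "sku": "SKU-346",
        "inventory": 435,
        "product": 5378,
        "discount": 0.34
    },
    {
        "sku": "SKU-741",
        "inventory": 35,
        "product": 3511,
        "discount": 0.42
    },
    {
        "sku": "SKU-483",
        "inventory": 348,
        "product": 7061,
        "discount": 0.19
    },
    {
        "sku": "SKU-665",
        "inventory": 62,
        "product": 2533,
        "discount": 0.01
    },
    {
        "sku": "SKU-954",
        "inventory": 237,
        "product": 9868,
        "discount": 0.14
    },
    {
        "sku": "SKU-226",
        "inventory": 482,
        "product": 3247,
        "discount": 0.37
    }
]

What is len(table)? 6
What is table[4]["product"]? 9868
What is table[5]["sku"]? "SKU-226"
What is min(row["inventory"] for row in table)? 35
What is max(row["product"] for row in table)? 9868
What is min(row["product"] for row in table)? 2533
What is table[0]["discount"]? 0.34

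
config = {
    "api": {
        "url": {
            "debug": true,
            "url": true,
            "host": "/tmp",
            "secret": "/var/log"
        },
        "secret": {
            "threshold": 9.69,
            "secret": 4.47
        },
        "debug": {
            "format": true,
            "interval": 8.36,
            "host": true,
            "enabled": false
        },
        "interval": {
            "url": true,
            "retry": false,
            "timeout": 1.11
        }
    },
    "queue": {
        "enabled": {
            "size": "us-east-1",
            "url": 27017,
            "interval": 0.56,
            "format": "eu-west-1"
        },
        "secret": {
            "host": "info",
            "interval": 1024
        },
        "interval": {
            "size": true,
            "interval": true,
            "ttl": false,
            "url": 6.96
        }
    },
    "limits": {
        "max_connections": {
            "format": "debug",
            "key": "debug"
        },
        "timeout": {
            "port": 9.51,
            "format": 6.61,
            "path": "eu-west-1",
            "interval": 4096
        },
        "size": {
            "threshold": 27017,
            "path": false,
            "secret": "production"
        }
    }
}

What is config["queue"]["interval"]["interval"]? True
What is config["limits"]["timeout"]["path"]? "eu-west-1"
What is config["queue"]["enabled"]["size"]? "us-east-1"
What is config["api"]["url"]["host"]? "/tmp"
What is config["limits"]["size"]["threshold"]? 27017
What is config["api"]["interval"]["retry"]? False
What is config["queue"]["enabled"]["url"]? 27017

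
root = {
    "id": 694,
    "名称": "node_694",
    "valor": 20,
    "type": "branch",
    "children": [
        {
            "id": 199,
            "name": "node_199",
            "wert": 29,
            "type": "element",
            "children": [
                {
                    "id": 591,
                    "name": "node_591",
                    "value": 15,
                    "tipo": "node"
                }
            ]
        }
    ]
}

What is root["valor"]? 20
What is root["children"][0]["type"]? "element"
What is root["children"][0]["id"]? 199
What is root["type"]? "branch"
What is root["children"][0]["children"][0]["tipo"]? "node"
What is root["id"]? 694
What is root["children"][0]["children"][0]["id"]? 591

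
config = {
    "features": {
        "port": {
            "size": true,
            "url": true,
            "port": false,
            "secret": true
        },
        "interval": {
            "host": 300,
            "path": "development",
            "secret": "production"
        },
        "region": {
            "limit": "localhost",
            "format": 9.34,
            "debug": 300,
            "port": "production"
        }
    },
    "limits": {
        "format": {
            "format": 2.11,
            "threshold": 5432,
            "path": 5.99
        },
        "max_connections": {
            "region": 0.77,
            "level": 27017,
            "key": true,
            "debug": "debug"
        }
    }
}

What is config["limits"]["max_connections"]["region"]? 0.77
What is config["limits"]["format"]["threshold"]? 5432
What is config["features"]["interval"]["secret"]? "production"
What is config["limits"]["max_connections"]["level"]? 27017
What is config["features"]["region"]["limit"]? "localhost"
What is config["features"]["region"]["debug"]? 300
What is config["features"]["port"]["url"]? True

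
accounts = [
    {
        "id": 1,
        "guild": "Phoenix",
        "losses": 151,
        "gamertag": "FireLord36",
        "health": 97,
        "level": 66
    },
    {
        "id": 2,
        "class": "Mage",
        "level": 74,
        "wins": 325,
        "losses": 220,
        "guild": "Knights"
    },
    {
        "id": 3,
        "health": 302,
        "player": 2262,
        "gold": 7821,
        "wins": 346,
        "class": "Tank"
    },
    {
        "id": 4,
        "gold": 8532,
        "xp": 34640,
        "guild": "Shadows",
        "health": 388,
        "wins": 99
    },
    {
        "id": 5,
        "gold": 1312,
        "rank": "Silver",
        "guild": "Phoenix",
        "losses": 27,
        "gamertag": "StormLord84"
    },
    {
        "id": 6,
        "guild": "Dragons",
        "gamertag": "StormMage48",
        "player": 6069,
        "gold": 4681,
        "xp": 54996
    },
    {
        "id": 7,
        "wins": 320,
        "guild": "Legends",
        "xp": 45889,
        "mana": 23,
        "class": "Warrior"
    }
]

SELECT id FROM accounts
[1, 2, 3, 4, 5, 6, 7]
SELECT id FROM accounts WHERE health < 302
[1]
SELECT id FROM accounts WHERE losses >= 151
[1, 2]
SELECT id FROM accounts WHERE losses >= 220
[2]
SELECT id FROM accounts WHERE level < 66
[]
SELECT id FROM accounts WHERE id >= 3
[3, 4, 5, 6, 7]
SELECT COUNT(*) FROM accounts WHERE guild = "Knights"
1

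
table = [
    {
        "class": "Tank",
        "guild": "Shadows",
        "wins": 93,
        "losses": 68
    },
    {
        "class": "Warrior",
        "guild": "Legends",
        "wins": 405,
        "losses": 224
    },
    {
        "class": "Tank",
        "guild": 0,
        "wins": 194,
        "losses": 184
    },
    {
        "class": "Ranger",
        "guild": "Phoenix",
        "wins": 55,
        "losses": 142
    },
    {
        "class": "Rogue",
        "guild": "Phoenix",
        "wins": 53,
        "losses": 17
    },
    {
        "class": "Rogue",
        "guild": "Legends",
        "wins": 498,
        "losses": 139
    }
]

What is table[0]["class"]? "Tank"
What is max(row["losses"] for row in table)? 224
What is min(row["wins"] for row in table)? 53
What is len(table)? 6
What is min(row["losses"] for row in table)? 17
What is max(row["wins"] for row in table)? 498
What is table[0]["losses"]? 68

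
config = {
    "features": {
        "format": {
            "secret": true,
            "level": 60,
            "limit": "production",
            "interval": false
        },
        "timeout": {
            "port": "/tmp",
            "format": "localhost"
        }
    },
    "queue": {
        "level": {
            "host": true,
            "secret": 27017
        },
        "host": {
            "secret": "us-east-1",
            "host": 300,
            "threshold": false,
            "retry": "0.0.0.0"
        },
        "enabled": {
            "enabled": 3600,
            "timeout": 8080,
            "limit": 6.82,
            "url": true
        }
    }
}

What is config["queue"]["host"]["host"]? 300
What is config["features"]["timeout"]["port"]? "/tmp"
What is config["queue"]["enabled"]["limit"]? 6.82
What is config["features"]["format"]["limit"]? "production"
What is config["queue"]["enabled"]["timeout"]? 8080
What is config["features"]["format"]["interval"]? False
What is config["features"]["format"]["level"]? 60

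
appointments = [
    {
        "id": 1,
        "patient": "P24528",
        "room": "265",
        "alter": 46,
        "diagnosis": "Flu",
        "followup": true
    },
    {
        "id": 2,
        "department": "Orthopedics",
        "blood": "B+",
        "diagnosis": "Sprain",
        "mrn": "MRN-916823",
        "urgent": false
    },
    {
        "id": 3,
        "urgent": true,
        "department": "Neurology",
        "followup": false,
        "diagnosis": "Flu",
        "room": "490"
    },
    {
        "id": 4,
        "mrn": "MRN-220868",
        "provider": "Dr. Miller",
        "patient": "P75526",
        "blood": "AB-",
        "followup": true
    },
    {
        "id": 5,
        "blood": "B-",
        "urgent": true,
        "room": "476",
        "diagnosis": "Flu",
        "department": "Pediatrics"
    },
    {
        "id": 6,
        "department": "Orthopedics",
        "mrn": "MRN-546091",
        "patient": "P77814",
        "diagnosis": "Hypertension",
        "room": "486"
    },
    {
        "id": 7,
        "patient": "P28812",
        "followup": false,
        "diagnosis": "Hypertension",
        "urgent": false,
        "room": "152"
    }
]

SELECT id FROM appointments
[1, 2, 3, 4, 5, 6, 7]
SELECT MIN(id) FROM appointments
1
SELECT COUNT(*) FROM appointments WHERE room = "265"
1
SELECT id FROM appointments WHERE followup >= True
[1, 4]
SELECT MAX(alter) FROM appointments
46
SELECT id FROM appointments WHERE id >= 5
[5, 6, 7]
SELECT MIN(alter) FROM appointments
46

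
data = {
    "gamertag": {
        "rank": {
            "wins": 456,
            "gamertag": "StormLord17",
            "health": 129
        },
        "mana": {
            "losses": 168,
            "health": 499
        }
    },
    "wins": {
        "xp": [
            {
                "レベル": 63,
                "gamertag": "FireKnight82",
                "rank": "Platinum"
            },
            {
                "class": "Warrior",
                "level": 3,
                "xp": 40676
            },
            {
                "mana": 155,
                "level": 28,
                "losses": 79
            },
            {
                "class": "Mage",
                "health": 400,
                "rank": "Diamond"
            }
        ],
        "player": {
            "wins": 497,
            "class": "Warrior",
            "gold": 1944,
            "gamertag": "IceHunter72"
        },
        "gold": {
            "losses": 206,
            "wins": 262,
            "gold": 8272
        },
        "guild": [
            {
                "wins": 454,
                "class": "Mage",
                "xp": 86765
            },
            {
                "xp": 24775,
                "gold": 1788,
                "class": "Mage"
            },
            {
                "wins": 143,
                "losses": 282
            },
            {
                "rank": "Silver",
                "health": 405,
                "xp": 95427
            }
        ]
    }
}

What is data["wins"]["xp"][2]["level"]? 28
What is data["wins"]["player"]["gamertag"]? "IceHunter72"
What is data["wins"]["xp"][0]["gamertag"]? "FireKnight82"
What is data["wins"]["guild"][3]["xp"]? 95427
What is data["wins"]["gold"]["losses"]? 206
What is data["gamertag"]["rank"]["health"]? 129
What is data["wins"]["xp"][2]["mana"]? 155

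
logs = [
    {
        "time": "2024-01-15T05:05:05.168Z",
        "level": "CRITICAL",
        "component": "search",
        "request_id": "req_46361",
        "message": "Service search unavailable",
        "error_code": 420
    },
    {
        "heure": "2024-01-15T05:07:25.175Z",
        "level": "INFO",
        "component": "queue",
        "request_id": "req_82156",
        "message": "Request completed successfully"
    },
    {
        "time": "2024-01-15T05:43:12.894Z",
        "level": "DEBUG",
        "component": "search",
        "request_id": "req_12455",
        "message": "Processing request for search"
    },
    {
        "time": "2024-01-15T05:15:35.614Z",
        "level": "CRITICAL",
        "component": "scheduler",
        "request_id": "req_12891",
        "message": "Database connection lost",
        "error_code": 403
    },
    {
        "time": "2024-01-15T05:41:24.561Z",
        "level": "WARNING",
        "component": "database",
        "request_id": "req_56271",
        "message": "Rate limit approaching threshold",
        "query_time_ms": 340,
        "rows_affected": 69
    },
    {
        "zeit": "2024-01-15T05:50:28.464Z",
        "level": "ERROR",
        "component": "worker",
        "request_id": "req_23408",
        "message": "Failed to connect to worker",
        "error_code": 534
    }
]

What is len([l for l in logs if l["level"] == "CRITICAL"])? 2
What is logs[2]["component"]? "search"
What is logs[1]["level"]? "INFO"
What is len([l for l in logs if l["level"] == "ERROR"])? 1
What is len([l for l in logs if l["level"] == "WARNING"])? 1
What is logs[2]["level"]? "DEBUG"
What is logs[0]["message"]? "Service search unavailable"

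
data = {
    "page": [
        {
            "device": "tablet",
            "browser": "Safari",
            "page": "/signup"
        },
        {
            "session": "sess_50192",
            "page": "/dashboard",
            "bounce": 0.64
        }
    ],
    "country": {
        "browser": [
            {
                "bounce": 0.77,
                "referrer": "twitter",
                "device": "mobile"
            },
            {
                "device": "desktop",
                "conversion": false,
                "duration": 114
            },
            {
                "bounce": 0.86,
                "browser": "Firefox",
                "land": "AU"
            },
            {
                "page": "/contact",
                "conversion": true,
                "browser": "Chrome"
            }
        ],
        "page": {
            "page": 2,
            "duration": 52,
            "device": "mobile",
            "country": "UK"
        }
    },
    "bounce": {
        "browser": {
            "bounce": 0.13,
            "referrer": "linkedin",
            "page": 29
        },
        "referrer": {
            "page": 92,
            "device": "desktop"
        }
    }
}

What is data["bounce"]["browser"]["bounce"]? 0.13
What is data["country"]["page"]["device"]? "mobile"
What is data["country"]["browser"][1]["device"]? "desktop"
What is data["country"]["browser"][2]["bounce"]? 0.86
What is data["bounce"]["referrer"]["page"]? 92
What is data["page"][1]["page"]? "/dashboard"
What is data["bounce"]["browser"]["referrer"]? "linkedin"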